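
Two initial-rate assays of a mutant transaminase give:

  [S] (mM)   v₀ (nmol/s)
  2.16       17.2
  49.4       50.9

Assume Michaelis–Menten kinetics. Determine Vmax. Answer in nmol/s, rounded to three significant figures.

In reciprocal form, 1/v = (Km/Vmax)·(1/[S]) + 1/Vmax. The two points give (1/[S], 1/v) = (0.4630, 0.05814) and (0.02024, 0.01965).
Slope = (0.05814 − 0.01965)/(0.4630 − 0.02024) = 0.08695; intercept = 0.05814 − 0.08695×0.4630 = 0.01789.
Vmax = 1/intercept = 55.9 nmol/s; Km = slope × Vmax = 0.08695 × 55.9 = 4.86 mM.

55.9 nmol/s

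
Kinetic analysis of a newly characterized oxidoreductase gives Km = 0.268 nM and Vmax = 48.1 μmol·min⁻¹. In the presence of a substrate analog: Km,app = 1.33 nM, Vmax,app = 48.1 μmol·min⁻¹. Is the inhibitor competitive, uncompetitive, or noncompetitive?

Km increases (0.268 → 1.33 nM) while Vmax is unchanged — the hallmark of competitive inhibition.

competitive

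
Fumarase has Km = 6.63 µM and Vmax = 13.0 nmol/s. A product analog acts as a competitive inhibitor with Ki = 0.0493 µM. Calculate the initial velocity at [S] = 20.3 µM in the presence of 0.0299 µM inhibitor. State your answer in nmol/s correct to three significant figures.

8.53 nmol/s

With α = 1 + [I]/Ki = 1 + 0.0299/0.0493 = 1.606, the competitive rate law is v = Vmax[S] / (αKm + [S]).
v = 13.0×20.3 / (1.606×6.63 + 20.3) = 263.9/30.95 = 8.53 nmol/s.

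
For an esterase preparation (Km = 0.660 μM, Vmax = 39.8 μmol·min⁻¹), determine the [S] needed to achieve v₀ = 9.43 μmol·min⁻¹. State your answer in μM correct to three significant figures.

Rearranging v = Vmax[S]/(Km+[S]) gives [S] = Km·v/(Vmax − v).
[S] = 0.660 × 9.43 / (39.8 − 9.43) = 6.224/30.37 = 0.205 μM.

0.205 μM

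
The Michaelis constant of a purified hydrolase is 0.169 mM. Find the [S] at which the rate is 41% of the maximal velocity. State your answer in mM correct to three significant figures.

0.117 mM

v/Vmax = [S]/(Km+[S]) = 0.41, so [S] = Km·0.41/(1 − 0.41) = 0.169 × 0.6949.
[S] = 0.117 mM.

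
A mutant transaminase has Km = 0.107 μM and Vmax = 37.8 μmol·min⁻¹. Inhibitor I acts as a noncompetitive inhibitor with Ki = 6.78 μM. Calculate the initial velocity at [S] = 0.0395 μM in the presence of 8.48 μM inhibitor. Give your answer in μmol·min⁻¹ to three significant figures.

α = 1 + [I]/Ki = 1 + 8.48/6.78 = 2.251.
For a noncompetitive inhibitor, Vmax is reduced to Vmax/α while Km is unchanged: Km,app = 0.107 μM, Vmax,app = 16.8 μmol·min⁻¹.
v = Vmax,app·[S]/(Km,app + [S]) = 16.8 × 0.0395/(0.107 + 0.0395) = 4.53 μmol·min⁻¹.

4.53 μmol·min⁻¹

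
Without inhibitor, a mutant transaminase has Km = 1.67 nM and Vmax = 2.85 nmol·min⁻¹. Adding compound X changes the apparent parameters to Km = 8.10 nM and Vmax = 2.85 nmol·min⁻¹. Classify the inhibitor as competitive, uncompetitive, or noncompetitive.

competitive

Km increases (1.67 → 8.10 nM) while Vmax is unchanged — the hallmark of competitive inhibition.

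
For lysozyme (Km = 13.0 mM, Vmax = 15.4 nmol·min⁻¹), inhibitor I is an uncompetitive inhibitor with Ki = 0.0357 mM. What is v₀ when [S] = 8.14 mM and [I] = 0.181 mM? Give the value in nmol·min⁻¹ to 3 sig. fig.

With α = 1 + [I]/Ki = 1 + 0.181/0.0357 = 6.070, the uncompetitive rate law is v = (Vmax/α)·[S] / (Km/α + [S]).
v = (15.4/6.070)×8.14 / (13.0/6.070 + 8.14) = 20.65/10.28 = 2.01 nmol·min⁻¹.

2.01 nmol·min⁻¹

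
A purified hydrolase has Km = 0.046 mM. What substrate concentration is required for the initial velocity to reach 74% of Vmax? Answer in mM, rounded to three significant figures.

v/Vmax = [S]/(Km+[S]) = 0.74, so [S] = Km·0.74/(1 − 0.74) = 0.046 × 2.846.
[S] = 0.131 mM.

0.131 mM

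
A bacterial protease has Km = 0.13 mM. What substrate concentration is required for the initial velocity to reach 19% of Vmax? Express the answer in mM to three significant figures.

v/Vmax = [S]/(Km+[S]) = 0.19, so [S] = Km·0.19/(1 − 0.19) = 0.13 × 0.2346.
[S] = 0.0305 mM.

0.0305 mM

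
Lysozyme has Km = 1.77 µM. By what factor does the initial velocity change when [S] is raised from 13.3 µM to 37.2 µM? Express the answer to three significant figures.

Since Vmax cancels, v₂/v₁ = [S]₂(Km+[S]₁) / [S]₁(Km+[S]₂).
= 37.2×(1.77+13.3) / (13.3×(1.77+37.2)) = 560.6/518.3 = 1.08.

1.08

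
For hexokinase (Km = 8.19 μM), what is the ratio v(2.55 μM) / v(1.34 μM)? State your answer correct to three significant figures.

Since Vmax cancels, v₂/v₁ = [S]₂(Km+[S]₁) / [S]₁(Km+[S]₂).
= 2.55×(8.19+1.34) / (1.34×(8.19+2.55)) = 24.30/14.39 = 1.69.

1.69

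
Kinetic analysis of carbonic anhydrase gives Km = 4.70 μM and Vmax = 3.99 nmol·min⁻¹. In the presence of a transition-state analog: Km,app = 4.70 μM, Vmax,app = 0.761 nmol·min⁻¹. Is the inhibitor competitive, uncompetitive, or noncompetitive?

Vmax decreases (3.99 → 0.761 nmol·min⁻¹) while Km is unchanged — pure noncompetitive inhibition.

noncompetitive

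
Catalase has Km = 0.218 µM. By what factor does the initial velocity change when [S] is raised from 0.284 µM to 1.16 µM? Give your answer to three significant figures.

1.49

The fractional saturations are [S]/(Km+[S]) = 0.284/0.5020 = 0.5657 and 1.16/1.378 = 0.8418.
v₂/v₁ is just their ratio: 0.8418/0.5657 = 1.49.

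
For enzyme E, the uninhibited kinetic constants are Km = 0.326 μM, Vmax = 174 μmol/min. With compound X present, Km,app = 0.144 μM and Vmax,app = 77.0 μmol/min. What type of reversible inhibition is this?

Both Km and Vmax decrease by the same factor (~2.26-fold) — characteristic of uncompetitive inhibition.

uncompetitive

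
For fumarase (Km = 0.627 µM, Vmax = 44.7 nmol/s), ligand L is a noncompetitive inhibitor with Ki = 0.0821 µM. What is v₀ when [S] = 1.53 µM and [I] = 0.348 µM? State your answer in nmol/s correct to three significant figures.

With α = 1 + [I]/Ki = 1 + 0.348/0.0821 = 5.239, the noncompetitive rate law is v = (Vmax/α)·[S] / (Km + [S]).
v = (44.7/5.239)×1.53 / (0.627 + 1.53) = 13.05/2.157 = 6.05 nmol/s.

6.05 nmol/s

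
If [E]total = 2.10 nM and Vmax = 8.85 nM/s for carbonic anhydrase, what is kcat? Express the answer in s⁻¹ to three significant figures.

kcat = Vmax/[E]total = 8.85 nM/s / 2.10 nM = 4.21 s⁻¹.

4.21 s⁻¹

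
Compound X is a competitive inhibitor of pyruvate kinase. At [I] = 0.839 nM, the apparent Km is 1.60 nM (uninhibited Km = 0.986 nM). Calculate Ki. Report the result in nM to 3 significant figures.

Competitive: Km,app = α·Km with α = 1 + [I]/Ki.
α = Km,app/Km = 1.60/0.986 = 1.623.
Ki = [I]/(α − 1) = 0.839/0.6227 = 1.35 nM.

1.35 nM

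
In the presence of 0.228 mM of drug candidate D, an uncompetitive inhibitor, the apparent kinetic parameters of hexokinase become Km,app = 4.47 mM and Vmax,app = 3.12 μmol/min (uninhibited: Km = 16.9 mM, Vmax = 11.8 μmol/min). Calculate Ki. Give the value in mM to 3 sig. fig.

Uncompetitive: Vmax,app = Vmax/α (and Km,app = Km/α) with α = 1 + [I]/Ki.
α = Vmax/Vmax,app = 11.8/3.12 = 3.782.
Since α = 1 + [I]/Ki, [I]/Ki = 3.782 − 1 = 2.782 and Ki = 0.228/2.782 = 0.0820 mM.

0.0820 mM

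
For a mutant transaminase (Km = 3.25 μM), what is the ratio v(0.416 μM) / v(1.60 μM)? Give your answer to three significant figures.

0.344

Since Vmax cancels, v₂/v₁ = [S]₂(Km+[S]₁) / [S]₁(Km+[S]₂).
= 0.416×(3.25+1.60) / (1.60×(3.25+0.416)) = 2.018/5.866 = 0.344.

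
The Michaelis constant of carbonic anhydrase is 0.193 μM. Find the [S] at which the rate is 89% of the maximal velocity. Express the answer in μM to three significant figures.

v/Vmax = [S]/(Km+[S]) = 0.89, so [S] = Km·0.89/(1 − 0.89) = 0.193 × 8.091.
[S] = 1.56 μM.

1.56 μM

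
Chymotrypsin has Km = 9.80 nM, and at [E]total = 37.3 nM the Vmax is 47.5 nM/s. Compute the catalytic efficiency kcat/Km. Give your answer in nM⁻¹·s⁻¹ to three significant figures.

0.130 nM⁻¹·s⁻¹

kcat = Vmax/[E]total = 47.5/37.3 = 1.27 s⁻¹.
kcat/Km = 1.27/9.80 = 0.130 nM⁻¹·s⁻¹.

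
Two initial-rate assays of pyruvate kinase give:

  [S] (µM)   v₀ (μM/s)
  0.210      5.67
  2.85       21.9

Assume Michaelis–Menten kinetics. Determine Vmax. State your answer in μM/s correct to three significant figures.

In reciprocal form, 1/v = (Km/Vmax)·(1/[S]) + 1/Vmax. The two points give (1/[S], 1/v) = (4.762, 0.1764) and (0.3509, 0.04566).
Slope = (0.1764 − 0.04566)/(4.762 − 0.3509) = 0.02963; intercept = 0.1764 − 0.02963×4.762 = 0.03527.
Vmax = 1/intercept = 28.4 μM/s; Km = slope × Vmax = 0.02963 × 28.4 = 0.840 µM.

28.4 μM/s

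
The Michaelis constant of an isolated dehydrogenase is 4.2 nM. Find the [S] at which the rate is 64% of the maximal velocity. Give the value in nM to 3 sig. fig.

7.47 nM

v/Vmax = [S]/(Km+[S]) = 0.64, so [S] = Km·0.64/(1 − 0.64) = 4.2 × 1.778.
[S] = 7.47 nM.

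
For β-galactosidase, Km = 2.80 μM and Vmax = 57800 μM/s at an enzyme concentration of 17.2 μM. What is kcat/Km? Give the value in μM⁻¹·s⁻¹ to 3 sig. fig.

1200 μM⁻¹·s⁻¹

kcat = Vmax/[E]total = 57800/17.2 = 3360 s⁻¹.
kcat/Km = 3360/2.80 = 1200 μM⁻¹·s⁻¹.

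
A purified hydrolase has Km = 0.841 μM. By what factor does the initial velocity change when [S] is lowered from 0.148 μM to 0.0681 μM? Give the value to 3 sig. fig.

The fractional saturations are [S]/(Km+[S]) = 0.148/0.9890 = 0.1496 and 0.0681/0.9091 = 0.07491.
v₂/v₁ is just their ratio: 0.07491/0.1496 = 0.501.

0.501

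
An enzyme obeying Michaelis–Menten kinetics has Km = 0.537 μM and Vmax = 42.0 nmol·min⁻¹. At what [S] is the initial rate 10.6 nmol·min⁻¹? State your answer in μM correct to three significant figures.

0.181 μM

Rearranging v = Vmax[S]/(Km+[S]) gives [S] = Km·v/(Vmax − v).
[S] = 0.537 × 10.6 / (42.0 − 10.6) = 5.692/31.40 = 0.181 μM.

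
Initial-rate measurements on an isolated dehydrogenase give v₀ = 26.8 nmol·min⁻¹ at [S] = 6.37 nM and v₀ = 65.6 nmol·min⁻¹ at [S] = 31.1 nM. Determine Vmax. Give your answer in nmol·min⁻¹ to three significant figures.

From v = Vmax[S]/(Km+[S]), each point gives Vmax = v(Km+[S])/[S].
Equating: 26.8(Km+6.37)/6.37 = 65.6(Km+31.1)/31.1.
4.207·Km + 26.8 = 2.109·Km + 65.6, so (4.207 − 2.109)·Km = 65.6 − 26.8.
Km = 38.80/2.098 = 18.5 nM; then Vmax = 26.8(18.5+6.37)/6.37 = 105 nmol·min⁻¹.

105 nmol·min⁻¹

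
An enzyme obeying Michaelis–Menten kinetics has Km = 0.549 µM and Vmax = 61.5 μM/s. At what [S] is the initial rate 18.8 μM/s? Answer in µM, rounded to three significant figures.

0.242 µM

The required fractional saturation is v/Vmax = 18.8/61.5 = 0.3057.
Then [S]/(Km+[S]) = 0.3057 ⇒ [S] = 0.549 × 0.3057/(1 − 0.3057) = 0.242 µM.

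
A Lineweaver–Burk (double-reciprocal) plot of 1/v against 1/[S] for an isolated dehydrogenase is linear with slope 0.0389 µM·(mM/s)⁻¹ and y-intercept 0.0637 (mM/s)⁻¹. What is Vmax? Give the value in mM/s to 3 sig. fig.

15.7 mM/s

The y-intercept of a Lineweaver–Burk plot equals 1/Vmax, so Vmax = 1/0.0637 = 15.7 mM/s.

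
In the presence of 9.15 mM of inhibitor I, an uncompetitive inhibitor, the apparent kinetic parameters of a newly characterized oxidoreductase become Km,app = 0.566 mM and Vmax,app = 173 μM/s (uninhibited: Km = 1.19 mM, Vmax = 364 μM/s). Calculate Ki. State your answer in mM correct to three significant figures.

Uncompetitive: Vmax,app = Vmax/α (and Km,app = Km/α) with α = 1 + [I]/Ki.
α = Vmax/Vmax,app = 364/173 = 2.104.
Ki = [I]/(α − 1) = 9.15/1.104 = 8.29 mM.

8.29 mM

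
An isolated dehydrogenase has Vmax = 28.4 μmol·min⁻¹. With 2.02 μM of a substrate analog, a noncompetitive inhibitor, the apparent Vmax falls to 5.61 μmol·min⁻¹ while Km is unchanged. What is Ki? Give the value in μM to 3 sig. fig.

0.497 μM

Noncompetitive: Vmax,app = Vmax/α with α = 1 + [I]/Ki.
α = Vmax/Vmax,app = 28.4/5.61 = 5.062.
Ki = [I]/(α − 1) = 2.02/4.062 = 0.497 μM.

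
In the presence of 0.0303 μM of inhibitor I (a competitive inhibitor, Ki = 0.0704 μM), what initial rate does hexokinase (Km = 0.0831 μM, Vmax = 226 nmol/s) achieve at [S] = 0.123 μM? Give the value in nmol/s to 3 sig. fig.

115 nmol/s

α = 1 + [I]/Ki = 1 + 0.0303/0.0704 = 1.430.
For a competitive inhibitor, Vmax is unchanged and the apparent Km becomes α·Km: Km,app = 0.119 μM, Vmax,app = 226 nmol/s.
v = Vmax,app·[S]/(Km,app + [S]) = 226 × 0.123/(0.119 + 0.123) = 115 nmol/s.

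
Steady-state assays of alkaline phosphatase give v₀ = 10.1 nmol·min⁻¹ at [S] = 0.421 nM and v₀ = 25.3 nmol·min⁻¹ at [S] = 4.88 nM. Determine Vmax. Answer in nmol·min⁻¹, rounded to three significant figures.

29.5 nmol·min⁻¹

From v = Vmax[S]/(Km+[S]), each point gives Vmax = v(Km+[S])/[S].
Equating: 10.1(Km+0.421)/0.421 = 25.3(Km+4.88)/4.88.
23.99·Km + 10.1 = 5.184·Km + 25.3, so (23.99 − 5.184)·Km = 25.3 − 10.1.
Km = 15.20/18.81 = 0.808 nM; then Vmax = 10.1(0.808+0.421)/0.421 = 29.5 nmol·min⁻¹.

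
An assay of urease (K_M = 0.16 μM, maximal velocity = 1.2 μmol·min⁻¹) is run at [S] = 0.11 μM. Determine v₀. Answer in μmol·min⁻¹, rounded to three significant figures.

v = Vmax·[S]/(Km + [S]) = 1.2 × 0.11 / (0.16 + 0.11)
  = 0.1320 / 0.2700 = 0.489 μmol·min⁻¹.

0.489 μmol·min⁻¹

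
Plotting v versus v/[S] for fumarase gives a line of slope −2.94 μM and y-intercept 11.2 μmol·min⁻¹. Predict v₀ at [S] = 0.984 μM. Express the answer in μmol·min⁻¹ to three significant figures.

2.81 μmol·min⁻¹

In the Eadie–Hofstee form v = Vmax − Km·(v/[S]), the slope is −Km and the intercept is Vmax, so Km = 2.94 μM and Vmax = 11.2 μmol·min⁻¹.
v = 11.2 × 0.984/(2.94 + 0.984) = 2.81 μmol·min⁻¹.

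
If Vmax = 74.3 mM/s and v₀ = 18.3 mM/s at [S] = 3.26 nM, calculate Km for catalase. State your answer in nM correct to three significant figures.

v/Vmax = 18.3/74.3 = 0.2463 = [S]/(Km+[S]).
So Km + [S] = [S]/0.2463 = 13.24 nM, giving Km = 13.24 − 3.26 = 9.98 nM.

9.98 nM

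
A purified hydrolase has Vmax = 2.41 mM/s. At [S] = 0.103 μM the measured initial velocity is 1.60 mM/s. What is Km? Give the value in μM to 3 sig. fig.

0.0521 μM

v/Vmax = 1.60/2.41 = 0.6639 = [S]/(Km+[S]).
So Km + [S] = [S]/0.6639 = 0.1551 μM, giving Km = 0.1551 − 0.103 = 0.0521 μM.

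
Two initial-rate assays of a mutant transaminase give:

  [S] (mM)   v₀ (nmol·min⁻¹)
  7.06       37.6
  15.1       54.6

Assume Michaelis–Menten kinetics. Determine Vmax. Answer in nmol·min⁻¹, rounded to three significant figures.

90.5 nmol·min⁻¹

From v = Vmax[S]/(Km+[S]), each point gives Vmax = v(Km+[S])/[S].
Equating: 37.6(Km+7.06)/7.06 = 54.6(Km+15.1)/15.1.
5.326·Km + 37.6 = 3.616·Km + 54.6, so (5.326 − 3.616)·Km = 54.6 − 37.6.
Km = 17.00/1.710 = 9.94 mM; then Vmax = 37.6(9.94+7.06)/7.06 = 90.5 nmol·min⁻¹.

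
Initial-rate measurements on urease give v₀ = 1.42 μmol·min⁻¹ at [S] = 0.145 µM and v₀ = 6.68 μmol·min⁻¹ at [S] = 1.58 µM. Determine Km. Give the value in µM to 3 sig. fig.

0.945 µM

In reciprocal form, 1/v = (Km/Vmax)·(1/[S]) + 1/Vmax. The two points give (1/[S], 1/v) = (6.897, 0.7042) and (0.6329, 0.1497).
Slope = (0.7042 − 0.1497)/(6.897 − 0.6329) = 0.08853; intercept = 0.7042 − 0.08853×6.897 = 0.09367.
Vmax = 1/intercept = 10.7 μmol·min⁻¹; Km = slope × Vmax = 0.08853 × 10.7 = 0.945 µM.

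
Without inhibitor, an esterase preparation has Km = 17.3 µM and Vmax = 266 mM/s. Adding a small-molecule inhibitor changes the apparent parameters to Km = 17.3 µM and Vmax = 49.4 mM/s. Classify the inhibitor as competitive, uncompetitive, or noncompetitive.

Vmax decreases (266 → 49.4 mM/s) while Km is unchanged — pure noncompetitive inhibition.

noncompetitive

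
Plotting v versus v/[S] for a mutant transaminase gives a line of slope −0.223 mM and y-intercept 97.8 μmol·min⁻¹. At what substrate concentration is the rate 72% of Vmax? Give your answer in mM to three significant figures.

The Eadie–Hofstee slope gives Km = 0.223 mM (slope = −Km).
v/Vmax = [S]/(Km+[S]) = 0.72 ⇒ [S] = Km·0.72/(1−0.72) = 0.223 × 2.571 = 0.573 mM.

0.573 mM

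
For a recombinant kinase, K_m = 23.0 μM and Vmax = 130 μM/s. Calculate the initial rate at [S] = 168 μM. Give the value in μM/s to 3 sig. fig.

114 μM/s

v = Vmax·[S]/(Km + [S]) = 130 × 168 / (23.0 + 168)
  = 21840 / 191.0 = 114 μM/s.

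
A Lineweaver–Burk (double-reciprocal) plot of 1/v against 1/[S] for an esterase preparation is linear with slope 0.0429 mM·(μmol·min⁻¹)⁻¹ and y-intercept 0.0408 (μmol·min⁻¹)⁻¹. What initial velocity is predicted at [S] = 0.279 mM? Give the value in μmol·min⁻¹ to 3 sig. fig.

5.14 μmol·min⁻¹

The y-intercept is 1/Vmax, so Vmax = 1/0.0408 = 24.5 μmol·min⁻¹.
The slope is Km/Vmax, so Km = 0.0429 × 24.5 = 1.05 mM.
Then v = 24.5 × 0.279/(1.05 + 0.279) = 5.14 μmol·min⁻¹.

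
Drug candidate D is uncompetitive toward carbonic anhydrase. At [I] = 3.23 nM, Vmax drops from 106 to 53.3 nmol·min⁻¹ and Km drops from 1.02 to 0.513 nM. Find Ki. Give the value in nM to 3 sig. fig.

Uncompetitive: Vmax,app = Vmax/α (and Km,app = Km/α) with α = 1 + [I]/Ki.
α = Vmax/Vmax,app = 106/53.3 = 1.989.
Ki = [I]/(α − 1) = 3.23/0.9887 = 3.27 nM.

3.27 nM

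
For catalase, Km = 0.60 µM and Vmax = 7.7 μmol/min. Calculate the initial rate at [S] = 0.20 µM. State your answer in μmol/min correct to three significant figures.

1.92 μmol/min

v = Vmax·[S]/(Km + [S]) = 7.7 × 0.20 / (0.60 + 0.20)
  = 1.540 / 0.8000 = 1.92 μmol/min.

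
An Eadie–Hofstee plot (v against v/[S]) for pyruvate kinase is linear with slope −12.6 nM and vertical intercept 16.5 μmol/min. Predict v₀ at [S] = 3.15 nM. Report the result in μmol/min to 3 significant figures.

3.30 μmol/min

In the Eadie–Hofstee form v = Vmax − Km·(v/[S]), the slope is −Km and the intercept is Vmax, so Km = 12.6 nM and Vmax = 16.5 μmol/min.
v = 16.5 × 3.15/(12.6 + 3.15) = 3.30 μmol/min.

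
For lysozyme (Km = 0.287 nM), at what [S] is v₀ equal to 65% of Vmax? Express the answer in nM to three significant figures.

v/Vmax = [S]/(Km+[S]) = 0.65, so [S] = Km·0.65/(1 − 0.65) = 0.287 × 1.857.
[S] = 0.533 nM.

0.533 nM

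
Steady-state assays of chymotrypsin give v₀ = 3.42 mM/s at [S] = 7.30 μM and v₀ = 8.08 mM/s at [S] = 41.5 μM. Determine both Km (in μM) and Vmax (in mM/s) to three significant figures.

Km = 17.0 μM; Vmax = 11.4 mM/s

In reciprocal form, 1/v = (Km/Vmax)·(1/[S]) + 1/Vmax. The two points give (1/[S], 1/v) = (0.1370, 0.2924) and (0.02410, 0.1238).
Slope = (0.2924 − 0.1238)/(0.1370 − 0.02410) = 1.494; intercept = 0.2924 − 1.494×0.1370 = 0.08777.
Vmax = 1/intercept = 11.4 mM/s; Km = slope × Vmax = 1.494 × 11.4 = 17.0 μM.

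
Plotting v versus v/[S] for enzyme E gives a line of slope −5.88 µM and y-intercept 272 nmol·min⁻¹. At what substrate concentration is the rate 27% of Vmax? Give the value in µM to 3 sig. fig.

The Eadie–Hofstee slope gives Km = 5.88 µM (slope = −Km).
v/Vmax = [S]/(Km+[S]) = 0.27 ⇒ [S] = Km·0.27/(1−0.27) = 5.88 × 0.3699 = 2.17 µM.

2.17 µM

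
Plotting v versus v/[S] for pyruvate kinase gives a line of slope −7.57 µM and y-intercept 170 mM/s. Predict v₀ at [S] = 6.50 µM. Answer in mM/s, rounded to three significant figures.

In the Eadie–Hofstee form v = Vmax − Km·(v/[S]), the slope is −Km and the intercept is Vmax, so Km = 7.57 µM and Vmax = 170 mM/s.
v = 170 × 6.50/(7.57 + 6.50) = 78.5 mM/s.

78.5 mM/s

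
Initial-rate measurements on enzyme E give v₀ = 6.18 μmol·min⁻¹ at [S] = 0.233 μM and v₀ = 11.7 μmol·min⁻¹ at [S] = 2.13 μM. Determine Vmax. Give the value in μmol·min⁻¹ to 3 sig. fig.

In reciprocal form, 1/v = (Km/Vmax)·(1/[S]) + 1/Vmax. The two points give (1/[S], 1/v) = (4.292, 0.1618) and (0.4695, 0.08547).
Slope = (0.1618 − 0.08547)/(4.292 − 0.4695) = 0.01997; intercept = 0.1618 − 0.01997×4.292 = 0.07609.
Vmax = 1/intercept = 13.1 μmol·min⁻¹; Km = slope × Vmax = 0.01997 × 13.1 = 0.262 μM.

13.1 μmol·min⁻¹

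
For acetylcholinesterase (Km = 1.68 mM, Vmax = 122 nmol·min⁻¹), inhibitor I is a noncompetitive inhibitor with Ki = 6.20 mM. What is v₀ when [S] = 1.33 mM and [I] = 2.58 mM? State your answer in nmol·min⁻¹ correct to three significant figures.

38.1 nmol·min⁻¹

With α = 1 + [I]/Ki = 1 + 2.58/6.20 = 1.416, the noncompetitive rate law is v = (Vmax/α)·[S] / (Km + [S]).
v = (122/1.416)×1.33 / (1.68 + 1.33) = 114.6/3.010 = 38.1 nmol·min⁻¹.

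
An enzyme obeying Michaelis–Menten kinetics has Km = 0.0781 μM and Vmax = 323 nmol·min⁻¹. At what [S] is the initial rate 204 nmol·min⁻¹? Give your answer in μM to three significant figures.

Rearranging v = Vmax[S]/(Km+[S]) gives [S] = Km·v/(Vmax − v).
[S] = 0.0781 × 204 / (323 − 204) = 15.93/119.0 = 0.134 μM.

0.134 μM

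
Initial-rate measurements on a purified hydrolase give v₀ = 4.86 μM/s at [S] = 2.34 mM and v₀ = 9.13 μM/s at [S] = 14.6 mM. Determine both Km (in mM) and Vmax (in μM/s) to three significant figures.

Km = 2.94 mM; Vmax = 11.0 μM/s

From v = Vmax[S]/(Km+[S]), each point gives Vmax = v(Km+[S])/[S].
Equating: 4.86(Km+2.34)/2.34 = 9.13(Km+14.6)/14.6.
2.077·Km + 4.86 = 0.6253·Km + 9.13, so (2.077 − 0.6253)·Km = 9.13 − 4.86.
Km = 4.270/1.452 = 2.94 mM; then Vmax = 4.86(2.94+2.34)/2.34 = 11.0 μM/s.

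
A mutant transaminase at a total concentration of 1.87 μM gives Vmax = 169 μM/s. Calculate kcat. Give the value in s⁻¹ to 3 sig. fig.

90.4 s⁻¹

kcat = Vmax/[E]total = 169 μM/s / 1.87 μM = 90.4 s⁻¹.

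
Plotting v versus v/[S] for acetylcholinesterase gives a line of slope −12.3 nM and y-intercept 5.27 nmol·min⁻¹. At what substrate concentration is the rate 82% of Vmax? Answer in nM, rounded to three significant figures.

56.0 nM

The Eadie–Hofstee slope gives Km = 12.3 nM (slope = −Km).
v/Vmax = [S]/(Km+[S]) = 0.82 ⇒ [S] = Km·0.82/(1−0.82) = 12.3 × 4.556 = 56.0 nM.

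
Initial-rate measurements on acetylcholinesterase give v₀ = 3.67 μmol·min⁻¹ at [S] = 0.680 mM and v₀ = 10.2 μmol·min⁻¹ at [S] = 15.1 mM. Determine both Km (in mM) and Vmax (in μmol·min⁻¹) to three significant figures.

Km = 1.38 mM; Vmax = 11.1 μmol·min⁻¹

From v = Vmax[S]/(Km+[S]), each point gives Vmax = v(Km+[S])/[S].
Equating: 3.67(Km+0.680)/0.680 = 10.2(Km+15.1)/15.1.
5.397·Km + 3.67 = 0.6755·Km + 10.2, so (5.397 − 0.6755)·Km = 10.2 − 3.67.
Km = 6.530/4.722 = 1.38 mM; then Vmax = 3.67(1.38+0.680)/0.680 = 11.1 μmol·min⁻¹.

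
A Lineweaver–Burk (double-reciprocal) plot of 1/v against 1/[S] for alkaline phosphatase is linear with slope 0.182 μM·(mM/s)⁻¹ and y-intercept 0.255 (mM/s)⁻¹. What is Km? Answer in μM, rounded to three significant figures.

y-intercept = 1/Vmax ⇒ Vmax = 3.92 mM/s; slope = Km/Vmax ⇒ Km = slope × Vmax.
Km = 0.182 × 3.92 = 0.714 μM.

0.714 μM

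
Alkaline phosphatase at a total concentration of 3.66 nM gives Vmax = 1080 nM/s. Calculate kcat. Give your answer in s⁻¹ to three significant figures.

kcat = Vmax/[E]total = 1080 nM/s / 3.66 nM = 295 s⁻¹.

295 s⁻¹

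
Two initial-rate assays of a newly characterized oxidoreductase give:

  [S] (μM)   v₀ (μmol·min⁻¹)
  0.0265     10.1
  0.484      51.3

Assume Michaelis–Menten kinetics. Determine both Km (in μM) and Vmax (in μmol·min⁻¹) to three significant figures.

From v = Vmax[S]/(Km+[S]), each point gives Vmax = v(Km+[S])/[S].
Equating: 10.1(Km+0.0265)/0.0265 = 51.3(Km+0.484)/0.484.
381.1·Km + 10.1 = 106.0·Km + 51.3, so (381.1 − 106.0)·Km = 51.3 − 10.1.
Km = 41.20/275.1 = 0.150 μM; then Vmax = 10.1(0.150+0.0265)/0.0265 = 67.2 μmol·min⁻¹.

Km = 0.150 μM; Vmax = 67.2 μmol·min⁻¹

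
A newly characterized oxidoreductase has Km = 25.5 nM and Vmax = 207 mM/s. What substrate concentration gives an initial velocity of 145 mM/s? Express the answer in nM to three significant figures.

Rearranging v = Vmax[S]/(Km+[S]) gives [S] = Km·v/(Vmax − v).
[S] = 25.5 × 145 / (207 − 145) = 3698/62.00 = 59.6 nM.

59.6 nM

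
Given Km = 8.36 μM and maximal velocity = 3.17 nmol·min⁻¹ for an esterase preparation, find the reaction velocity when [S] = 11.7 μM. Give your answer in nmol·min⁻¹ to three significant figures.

[S]/(Km+[S]) = 11.7/20.06 = 0.5833, the fractional saturation.
v = 0.5833 × Vmax = 0.5833 × 3.17 = 1.85 nmol·min⁻¹.

1.85 nmol·min⁻¹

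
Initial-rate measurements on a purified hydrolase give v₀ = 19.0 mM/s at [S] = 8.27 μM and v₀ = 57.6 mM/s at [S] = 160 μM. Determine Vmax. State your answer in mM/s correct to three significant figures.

In reciprocal form, 1/v = (Km/Vmax)·(1/[S]) + 1/Vmax. The two points give (1/[S], 1/v) = (0.1209, 0.05263) and (0.006250, 0.01736).
Slope = (0.05263 − 0.01736)/(0.1209 − 0.006250) = 0.3076; intercept = 0.05263 − 0.3076×0.1209 = 0.01544.
Vmax = 1/intercept = 64.8 mM/s; Km = slope × Vmax = 0.3076 × 64.8 = 19.9 μM.

64.8 mM/s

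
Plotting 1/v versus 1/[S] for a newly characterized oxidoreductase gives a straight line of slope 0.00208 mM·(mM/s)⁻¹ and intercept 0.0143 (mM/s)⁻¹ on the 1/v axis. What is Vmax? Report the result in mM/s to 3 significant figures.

69.9 mM/s

The y-intercept of a Lineweaver–Burk plot equals 1/Vmax, so Vmax = 1/0.0143 = 69.9 mM/s.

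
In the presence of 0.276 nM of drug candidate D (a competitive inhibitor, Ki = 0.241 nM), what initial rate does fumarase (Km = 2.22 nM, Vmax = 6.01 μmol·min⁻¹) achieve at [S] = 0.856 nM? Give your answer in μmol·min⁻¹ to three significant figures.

α = 1 + [I]/Ki = 1 + 0.276/0.241 = 2.145.
For a competitive inhibitor, Vmax is unchanged and the apparent Km becomes α·Km: Km,app = 4.76 nM, Vmax,app = 6.01 μmol·min⁻¹.
v = Vmax,app·[S]/(Km,app + [S]) = 6.01 × 0.856/(4.76 + 0.856) = 0.916 μmol·min⁻¹.

0.916 μmol·min⁻¹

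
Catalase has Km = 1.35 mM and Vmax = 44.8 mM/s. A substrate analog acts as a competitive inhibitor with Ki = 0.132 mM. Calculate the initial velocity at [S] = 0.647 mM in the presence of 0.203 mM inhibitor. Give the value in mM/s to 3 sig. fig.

7.12 mM/s

With α = 1 + [I]/Ki = 1 + 0.203/0.132 = 2.538, the competitive rate law is v = Vmax[S] / (αKm + [S]).
v = 44.8×0.647 / (2.538×1.35 + 0.647) = 28.99/4.073 = 7.12 mM/s.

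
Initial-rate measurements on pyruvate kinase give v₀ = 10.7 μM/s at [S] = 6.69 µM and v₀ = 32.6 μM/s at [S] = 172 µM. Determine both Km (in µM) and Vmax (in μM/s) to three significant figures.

Km = 15.5 µM; Vmax = 35.5 μM/s

From v = Vmax[S]/(Km+[S]), each point gives Vmax = v(Km+[S])/[S].
Equating: 10.7(Km+6.69)/6.69 = 32.6(Km+172)/172.
1.599·Km + 10.7 = 0.1895·Km + 32.6, so (1.599 − 0.1895)·Km = 32.6 − 10.7.
Km = 21.90/1.410 = 15.5 µM; then Vmax = 10.7(15.5+6.69)/6.69 = 35.5 μM/s.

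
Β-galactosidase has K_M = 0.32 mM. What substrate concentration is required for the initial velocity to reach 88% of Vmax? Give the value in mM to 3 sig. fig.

v/Vmax = [S]/(Km+[S]) = 0.88, so [S] = Km·0.88/(1 − 0.88) = 0.32 × 7.333.
[S] = 2.35 mM.

2.35 mM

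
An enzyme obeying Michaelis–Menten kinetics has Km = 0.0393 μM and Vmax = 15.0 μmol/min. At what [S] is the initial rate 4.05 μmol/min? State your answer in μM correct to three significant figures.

The required fractional saturation is v/Vmax = 4.05/15.0 = 0.2700.
Then [S]/(Km+[S]) = 0.2700 ⇒ [S] = 0.0393 × 0.2700/(1 − 0.2700) = 0.0145 μM.

0.0145 μM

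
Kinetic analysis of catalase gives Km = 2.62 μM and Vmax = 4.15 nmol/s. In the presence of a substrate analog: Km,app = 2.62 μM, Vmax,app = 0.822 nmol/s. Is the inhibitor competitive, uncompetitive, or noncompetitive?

Vmax decreases (4.15 → 0.822 nmol/s) while Km is unchanged — pure noncompetitive inhibition.

noncompetitive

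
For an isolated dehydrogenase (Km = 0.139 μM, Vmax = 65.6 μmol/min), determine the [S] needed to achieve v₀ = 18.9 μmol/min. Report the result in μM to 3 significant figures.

0.0563 μM

Rearranging v = Vmax[S]/(Km+[S]) gives [S] = Km·v/(Vmax − v).
[S] = 0.139 × 18.9 / (65.6 − 18.9) = 2.627/46.70 = 0.0563 μM.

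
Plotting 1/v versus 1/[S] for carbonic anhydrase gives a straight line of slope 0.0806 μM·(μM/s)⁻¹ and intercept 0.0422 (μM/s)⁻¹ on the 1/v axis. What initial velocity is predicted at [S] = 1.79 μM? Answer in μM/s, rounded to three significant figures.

The y-intercept is 1/Vmax, so Vmax = 1/0.0422 = 23.7 μM/s.
The slope is Km/Vmax, so Km = 0.0806 × 23.7 = 1.91 μM.
Then v = 23.7 × 1.79/(1.91 + 1.79) = 11.5 μM/s.

11.5 μM/s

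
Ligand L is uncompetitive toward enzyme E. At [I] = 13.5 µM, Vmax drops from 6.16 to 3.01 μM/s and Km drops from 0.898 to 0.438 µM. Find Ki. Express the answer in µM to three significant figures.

12.9 µM

Uncompetitive: Vmax,app = Vmax/α (and Km,app = Km/α) with α = 1 + [I]/Ki.
α = Vmax/Vmax,app = 6.16/3.01 = 2.047.
Since α = 1 + [I]/Ki, [I]/Ki = 2.047 − 1 = 1.047 and Ki = 13.5/1.047 = 12.9 µM.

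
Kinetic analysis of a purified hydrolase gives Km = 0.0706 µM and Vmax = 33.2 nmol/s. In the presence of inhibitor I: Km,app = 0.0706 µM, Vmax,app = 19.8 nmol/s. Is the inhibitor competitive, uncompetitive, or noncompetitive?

Vmax decreases (33.2 → 19.8 nmol/s) while Km is unchanged — pure noncompetitive inhibition.

noncompetitive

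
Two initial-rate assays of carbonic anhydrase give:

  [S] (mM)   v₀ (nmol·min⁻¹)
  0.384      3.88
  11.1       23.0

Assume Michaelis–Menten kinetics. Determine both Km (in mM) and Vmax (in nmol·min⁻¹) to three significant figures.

From v = Vmax[S]/(Km+[S]), each point gives Vmax = v(Km+[S])/[S].
Equating: 3.88(Km+0.384)/0.384 = 23.0(Km+11.1)/11.1.
10.10·Km + 3.88 = 2.072·Km + 23.0, so (10.10 − 2.072)·Km = 23.0 − 3.88.
Km = 19.12/8.032 = 2.38 mM; then Vmax = 3.88(2.38+0.384)/0.384 = 27.9 nmol·min⁻¹.

Km = 2.38 mM; Vmax = 27.9 nmol·min⁻¹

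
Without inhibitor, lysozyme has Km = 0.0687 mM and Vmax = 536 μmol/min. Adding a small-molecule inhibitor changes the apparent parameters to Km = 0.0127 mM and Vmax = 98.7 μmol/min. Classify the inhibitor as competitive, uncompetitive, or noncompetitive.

Both Km and Vmax decrease by the same factor (~5.43-fold) — characteristic of uncompetitive inhibition.

uncompetitive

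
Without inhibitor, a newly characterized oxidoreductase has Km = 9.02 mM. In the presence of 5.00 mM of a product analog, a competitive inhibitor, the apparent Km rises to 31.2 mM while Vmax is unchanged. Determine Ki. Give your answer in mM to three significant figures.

Competitive: Km,app = α·Km with α = 1 + [I]/Ki.
α = Km,app/Km = 31.2/9.02 = 3.459.
Since α = 1 + [I]/Ki, [I]/Ki = 3.459 − 1 = 2.459 and Ki = 5.00/2.459 = 2.03 mM.

2.03 mM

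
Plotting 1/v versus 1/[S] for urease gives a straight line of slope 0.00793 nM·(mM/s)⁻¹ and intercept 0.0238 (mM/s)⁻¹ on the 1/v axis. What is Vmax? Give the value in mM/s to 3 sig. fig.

42.0 mM/s

The y-intercept of a Lineweaver–Burk plot equals 1/Vmax, so Vmax = 1/0.0238 = 42.0 mM/s.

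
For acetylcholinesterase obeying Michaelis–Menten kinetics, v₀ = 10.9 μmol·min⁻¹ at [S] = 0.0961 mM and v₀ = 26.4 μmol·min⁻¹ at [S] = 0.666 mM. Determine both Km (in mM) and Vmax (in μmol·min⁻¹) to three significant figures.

Km = 0.210 mM; Vmax = 34.7 μmol·min⁻¹

From v = Vmax[S]/(Km+[S]), each point gives Vmax = v(Km+[S])/[S].
Equating: 10.9(Km+0.0961)/0.0961 = 26.4(Km+0.666)/0.666.
113.4·Km + 10.9 = 39.64·Km + 26.4, so (113.4 − 39.64)·Km = 26.4 − 10.9.
Km = 15.50/73.78 = 0.210 mM; then Vmax = 10.9(0.210+0.0961)/0.0961 = 34.7 μmol·min⁻¹.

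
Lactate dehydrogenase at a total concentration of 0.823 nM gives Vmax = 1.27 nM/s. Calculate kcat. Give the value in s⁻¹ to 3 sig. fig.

kcat = Vmax/[E]total = 1.27 nM/s / 0.823 nM = 1.54 s⁻¹.

1.54 s⁻¹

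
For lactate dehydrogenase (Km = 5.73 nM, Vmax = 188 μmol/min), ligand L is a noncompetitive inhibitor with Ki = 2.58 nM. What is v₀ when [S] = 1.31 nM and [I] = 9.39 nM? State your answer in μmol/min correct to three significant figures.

7.54 μmol/min

α = 1 + [I]/Ki = 1 + 9.39/2.58 = 4.640.
For a noncompetitive inhibitor, Vmax is reduced to Vmax/α while Km is unchanged: Km,app = 5.73 nM, Vmax,app = 40.5 μmol/min.
v = Vmax,app·[S]/(Km,app + [S]) = 40.5 × 1.31/(5.73 + 1.31) = 7.54 μmol/min.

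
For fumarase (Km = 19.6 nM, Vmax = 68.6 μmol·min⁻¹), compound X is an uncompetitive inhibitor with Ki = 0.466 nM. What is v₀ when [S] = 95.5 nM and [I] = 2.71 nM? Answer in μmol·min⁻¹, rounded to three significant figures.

9.77 μmol·min⁻¹

With α = 1 + [I]/Ki = 1 + 2.71/0.466 = 6.815, the uncompetitive rate law is v = (Vmax/α)·[S] / (Km/α + [S]).
v = (68.6/6.815)×95.5 / (19.6/6.815 + 95.5) = 961.2/98.38 = 9.77 μmol·min⁻¹.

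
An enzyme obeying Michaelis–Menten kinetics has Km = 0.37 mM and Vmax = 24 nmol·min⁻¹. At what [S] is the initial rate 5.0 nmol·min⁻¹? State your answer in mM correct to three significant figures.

0.0974 mM

The required fractional saturation is v/Vmax = 5.0/24 = 0.2083.
Then [S]/(Km+[S]) = 0.2083 ⇒ [S] = 0.37 × 0.2083/(1 − 0.2083) = 0.0974 mM.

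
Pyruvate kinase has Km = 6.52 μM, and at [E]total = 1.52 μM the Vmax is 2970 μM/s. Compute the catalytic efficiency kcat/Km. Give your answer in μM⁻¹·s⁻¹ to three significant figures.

300 μM⁻¹·s⁻¹

kcat = Vmax/[E]total = 2970/1.52 = 1950 s⁻¹.
kcat/Km = 1950/6.52 = 300 μM⁻¹·s⁻¹.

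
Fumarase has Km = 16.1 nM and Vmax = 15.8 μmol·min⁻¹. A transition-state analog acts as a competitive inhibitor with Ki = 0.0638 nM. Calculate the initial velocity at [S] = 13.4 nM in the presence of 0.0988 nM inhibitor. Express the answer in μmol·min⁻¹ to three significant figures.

3.89 μmol·min⁻¹

With α = 1 + [I]/Ki = 1 + 0.0988/0.0638 = 2.549, the competitive rate law is v = Vmax[S] / (αKm + [S]).
v = 15.8×13.4 / (2.549×16.1 + 13.4) = 211.7/54.43 = 3.89 μmol·min⁻¹.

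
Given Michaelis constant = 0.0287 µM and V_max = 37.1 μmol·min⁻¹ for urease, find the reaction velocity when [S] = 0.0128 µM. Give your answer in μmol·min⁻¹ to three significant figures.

[S]/(Km+[S]) = 0.0128/0.04150 = 0.3084, the fractional saturation.
v = 0.3084 × Vmax = 0.3084 × 37.1 = 11.4 μmol·min⁻¹.

11.4 μmol·min⁻¹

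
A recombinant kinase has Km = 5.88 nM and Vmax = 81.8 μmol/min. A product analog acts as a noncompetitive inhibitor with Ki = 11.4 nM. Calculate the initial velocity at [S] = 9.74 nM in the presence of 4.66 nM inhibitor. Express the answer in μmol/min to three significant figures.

With α = 1 + [I]/Ki = 1 + 4.66/11.4 = 1.409, the noncompetitive rate law is v = (Vmax/α)·[S] / (Km + [S]).
v = (81.8/1.409)×9.74 / (5.88 + 9.74) = 565.6/15.62 = 36.2 μmol/min.

36.2 μmol/min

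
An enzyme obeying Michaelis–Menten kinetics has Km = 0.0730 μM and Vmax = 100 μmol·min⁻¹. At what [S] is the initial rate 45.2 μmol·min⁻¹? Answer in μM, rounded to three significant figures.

0.0602 μM

Rearranging v = Vmax[S]/(Km+[S]) gives [S] = Km·v/(Vmax − v).
[S] = 0.0730 × 45.2 / (100 − 45.2) = 3.300/54.80 = 0.0602 μM.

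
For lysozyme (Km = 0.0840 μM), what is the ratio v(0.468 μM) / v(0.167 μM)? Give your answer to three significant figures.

1.27

Since Vmax cancels, v₂/v₁ = [S]₂(Km+[S]₁) / [S]₁(Km+[S]₂).
= 0.468×(0.0840+0.167) / (0.167×(0.0840+0.468)) = 0.1175/0.09218 = 1.27.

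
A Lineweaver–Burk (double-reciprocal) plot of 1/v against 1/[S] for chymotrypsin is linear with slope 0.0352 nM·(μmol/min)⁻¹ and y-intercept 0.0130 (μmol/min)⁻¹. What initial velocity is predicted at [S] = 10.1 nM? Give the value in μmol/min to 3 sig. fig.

The y-intercept is 1/Vmax, so Vmax = 1/0.0130 = 76.9 μmol/min.
The slope is Km/Vmax, so Km = 0.0352 × 76.9 = 2.71 nM.
Then v = 76.9 × 10.1/(2.71 + 10.1) = 60.7 μmol/min.

60.7 μmol/min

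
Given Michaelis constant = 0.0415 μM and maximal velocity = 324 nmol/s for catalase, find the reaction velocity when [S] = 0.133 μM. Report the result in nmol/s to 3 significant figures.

[S]/(Km+[S]) = 0.133/0.1745 = 0.7622, the fractional saturation.
v = 0.7622 × Vmax = 0.7622 × 324 = 247 nmol/s.

247 nmol/s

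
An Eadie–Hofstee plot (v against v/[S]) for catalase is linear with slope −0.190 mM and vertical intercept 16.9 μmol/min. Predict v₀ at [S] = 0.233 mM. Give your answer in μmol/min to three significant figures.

In the Eadie–Hofstee form v = Vmax − Km·(v/[S]), the slope is −Km and the intercept is Vmax, so Km = 0.190 mM and Vmax = 16.9 μmol/min.
v = 16.9 × 0.233/(0.190 + 0.233) = 9.31 μmol/min.

9.31 μmol/min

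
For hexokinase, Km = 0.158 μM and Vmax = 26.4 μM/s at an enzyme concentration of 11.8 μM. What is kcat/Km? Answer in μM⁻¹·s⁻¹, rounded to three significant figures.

kcat = Vmax/[E]total = 26.4/11.8 = 2.24 s⁻¹.
kcat/Km = 2.24/0.158 = 14.2 μM⁻¹·s⁻¹.

14.2 μM⁻¹·s⁻¹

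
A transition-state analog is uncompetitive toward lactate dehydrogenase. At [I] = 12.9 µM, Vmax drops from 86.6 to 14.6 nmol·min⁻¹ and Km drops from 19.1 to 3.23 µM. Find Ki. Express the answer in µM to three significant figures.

Uncompetitive: Vmax,app = Vmax/α (and Km,app = Km/α) with α = 1 + [I]/Ki.
α = Vmax/Vmax,app = 86.6/14.6 = 5.932.
Ki = [I]/(α − 1) = 12.9/4.932 = 2.62 µM.

2.62 µM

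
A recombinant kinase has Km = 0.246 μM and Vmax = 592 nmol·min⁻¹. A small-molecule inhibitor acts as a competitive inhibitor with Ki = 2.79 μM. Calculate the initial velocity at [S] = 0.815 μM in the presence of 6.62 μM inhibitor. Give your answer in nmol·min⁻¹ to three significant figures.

293 nmol·min⁻¹

α = 1 + [I]/Ki = 1 + 6.62/2.79 = 3.373.
For a competitive inhibitor, Vmax is unchanged and the apparent Km becomes α·Km: Km,app = 0.830 μM, Vmax,app = 592 nmol·min⁻¹.
v = Vmax,app·[S]/(Km,app + [S]) = 592 × 0.815/(0.830 + 0.815) = 293 nmol·min⁻¹.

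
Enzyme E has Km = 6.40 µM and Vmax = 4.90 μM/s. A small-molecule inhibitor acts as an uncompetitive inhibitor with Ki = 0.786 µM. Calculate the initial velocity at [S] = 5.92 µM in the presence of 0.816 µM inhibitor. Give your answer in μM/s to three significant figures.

1.57 μM/s

α = 1 + [I]/Ki = 1 + 0.816/0.786 = 2.038.
For an uncompetitive inhibitor, both parameters are divided by α, giving Vmax/α and Km/α: Km,app = 3.14 µM, Vmax,app = 2.40 μM/s.
v = Vmax,app·[S]/(Km,app + [S]) = 2.40 × 5.92/(3.14 + 5.92) = 1.57 μM/s.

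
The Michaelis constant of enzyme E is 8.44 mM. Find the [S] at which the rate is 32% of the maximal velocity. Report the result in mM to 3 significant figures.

3.97 mM

v/Vmax = [S]/(Km+[S]) = 0.32, so [S] = Km·0.32/(1 − 0.32) = 8.44 × 0.4706.
[S] = 3.97 mM.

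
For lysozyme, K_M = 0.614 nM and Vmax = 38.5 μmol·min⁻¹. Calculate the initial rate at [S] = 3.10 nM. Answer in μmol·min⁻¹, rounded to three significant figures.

32.1 μmol·min⁻¹

[S]/(Km+[S]) = 3.10/3.714 = 0.8347, the fractional saturation.
v = 0.8347 × Vmax = 0.8347 × 38.5 = 32.1 μmol·min⁻¹.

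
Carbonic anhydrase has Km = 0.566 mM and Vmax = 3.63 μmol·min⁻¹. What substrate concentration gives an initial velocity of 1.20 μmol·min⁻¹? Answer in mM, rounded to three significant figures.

Rearranging v = Vmax[S]/(Km+[S]) gives [S] = Km·v/(Vmax − v).
[S] = 0.566 × 1.20 / (3.63 − 1.20) = 0.6792/2.430 = 0.280 mM.

0.280 mM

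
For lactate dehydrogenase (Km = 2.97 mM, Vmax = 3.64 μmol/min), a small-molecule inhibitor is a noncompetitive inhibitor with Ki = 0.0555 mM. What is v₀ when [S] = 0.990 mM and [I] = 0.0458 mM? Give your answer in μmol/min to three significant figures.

0.499 μmol/min

α = 1 + [I]/Ki = 1 + 0.0458/0.0555 = 1.825.
For a noncompetitive inhibitor, Vmax is reduced to Vmax/α while Km is unchanged: Km,app = 2.97 mM, Vmax,app = 1.99 μmol/min.
v = Vmax,app·[S]/(Km,app + [S]) = 1.99 × 0.990/(2.97 + 0.990) = 0.499 μmol/min.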